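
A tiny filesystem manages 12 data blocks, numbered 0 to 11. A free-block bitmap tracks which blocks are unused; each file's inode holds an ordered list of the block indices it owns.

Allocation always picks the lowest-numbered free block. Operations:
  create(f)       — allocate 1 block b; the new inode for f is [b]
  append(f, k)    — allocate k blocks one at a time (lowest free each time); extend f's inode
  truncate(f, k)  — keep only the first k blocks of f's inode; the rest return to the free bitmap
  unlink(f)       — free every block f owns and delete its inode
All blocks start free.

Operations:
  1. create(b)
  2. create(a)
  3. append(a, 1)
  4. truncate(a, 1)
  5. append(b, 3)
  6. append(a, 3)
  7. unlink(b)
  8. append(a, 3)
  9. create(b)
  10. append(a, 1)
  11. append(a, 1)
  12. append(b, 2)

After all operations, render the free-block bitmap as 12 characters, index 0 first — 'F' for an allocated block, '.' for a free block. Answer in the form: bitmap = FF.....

bitmap = FFFFFFFFFFFF

[1] create(b) — b=0 (map F...........)
[2] create(a) — a=1 b=0 (map FF..........)
[3] append(a, 1) — a=1,2 b=0 (map FFF.........)
[4] truncate(a, 1) — a=1 b=0 (map FF..........)
[5] append(b, 3) — a=1 b=0,2,3,4 (map FFFFF.......)
[6] append(a, 3) — a=1,5,6,7 b=0,2,3,4 (map FFFFFFFF....)
[7] unlink(b) — a=1,5,6,7 (map .F...FFF....)
[8] append(a, 3) — a=1,5,6,7,0,2,3 (map FFFF.FFF....)
[9] create(b) — a=1,5,6,7,0,2,3 b=4 (map FFFFFFFF....)
[10] append(a, 1) — a=1,5,6,7,0,2,3,8 b=4 (map FFFFFFFFF...)
[11] append(a, 1) — a=1,5,6,7,0,2,3,8,9 b=4 (map FFFFFFFFFF..)
[12] append(b, 2) — a=1,5,6,7,0,2,3,8,9 b=4,10,11 (map FFFFFFFFFFFF)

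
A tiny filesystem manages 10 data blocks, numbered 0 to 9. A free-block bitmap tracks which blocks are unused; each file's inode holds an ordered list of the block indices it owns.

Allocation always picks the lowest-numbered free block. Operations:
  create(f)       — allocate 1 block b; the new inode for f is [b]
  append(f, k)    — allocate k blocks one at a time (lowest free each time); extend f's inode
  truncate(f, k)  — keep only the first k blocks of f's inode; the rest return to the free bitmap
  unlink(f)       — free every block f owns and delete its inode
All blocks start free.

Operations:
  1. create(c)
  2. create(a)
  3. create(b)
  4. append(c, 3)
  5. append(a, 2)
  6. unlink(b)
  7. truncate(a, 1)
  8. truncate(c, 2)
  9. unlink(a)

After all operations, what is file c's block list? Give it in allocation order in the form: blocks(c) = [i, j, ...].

create(c): bitmap=F......... | c=[0]
create(a): bitmap=FF........ | a=[1] c=[0]
create(b): bitmap=FFF....... | a=[1] b=[2] c=[0]
append(c, 3): bitmap=FFFFFF.... | a=[1] b=[2] c=[0, 3, 4, 5]
append(a, 2): bitmap=FFFFFFFF.. | a=[1, 6, 7] b=[2] c=[0, 3, 4, 5]
unlink(b): bitmap=FF.FFFFF.. | a=[1, 6, 7] c=[0, 3, 4, 5]
truncate(a, 1): bitmap=FF.FFF.... | a=[1] c=[0, 3, 4, 5]
truncate(c, 2): bitmap=FF.F...... | a=[1] c=[0, 3]
unlink(a): bitmap=F..F...... | c=[0, 3]

blocks(c) = [0, 3]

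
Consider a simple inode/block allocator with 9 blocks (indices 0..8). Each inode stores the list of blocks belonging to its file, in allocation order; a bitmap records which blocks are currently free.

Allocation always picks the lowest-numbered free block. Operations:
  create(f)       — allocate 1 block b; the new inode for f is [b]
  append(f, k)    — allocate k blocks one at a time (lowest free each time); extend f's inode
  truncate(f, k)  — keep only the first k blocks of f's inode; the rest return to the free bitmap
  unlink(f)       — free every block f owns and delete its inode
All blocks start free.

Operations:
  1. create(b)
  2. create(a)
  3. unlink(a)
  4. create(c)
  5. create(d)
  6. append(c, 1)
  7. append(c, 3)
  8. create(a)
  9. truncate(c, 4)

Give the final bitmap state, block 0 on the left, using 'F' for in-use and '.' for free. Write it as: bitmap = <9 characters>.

create(b): bitmap=F........ | b=[0]
create(a): bitmap=FF....... | a=[1] b=[0]
unlink(a): bitmap=F........ | b=[0]
create(c): bitmap=FF....... | b=[0] c=[1]
create(d): bitmap=FFF...... | b=[0] c=[1] d=[2]
append(c, 1): bitmap=FFFF..... | b=[0] c=[1, 3] d=[2]
append(c, 3): bitmap=FFFFFFF.. | b=[0] c=[1, 3, 4, 5, 6] d=[2]
create(a): bitmap=FFFFFFFF. | a=[7] b=[0] c=[1, 3, 4, 5, 6] d=[2]
truncate(c, 4): bitmap=FFFFFF.F. | a=[7] b=[0] c=[1, 3, 4, 5] d=[2]

bitmap = FFFFFF.F.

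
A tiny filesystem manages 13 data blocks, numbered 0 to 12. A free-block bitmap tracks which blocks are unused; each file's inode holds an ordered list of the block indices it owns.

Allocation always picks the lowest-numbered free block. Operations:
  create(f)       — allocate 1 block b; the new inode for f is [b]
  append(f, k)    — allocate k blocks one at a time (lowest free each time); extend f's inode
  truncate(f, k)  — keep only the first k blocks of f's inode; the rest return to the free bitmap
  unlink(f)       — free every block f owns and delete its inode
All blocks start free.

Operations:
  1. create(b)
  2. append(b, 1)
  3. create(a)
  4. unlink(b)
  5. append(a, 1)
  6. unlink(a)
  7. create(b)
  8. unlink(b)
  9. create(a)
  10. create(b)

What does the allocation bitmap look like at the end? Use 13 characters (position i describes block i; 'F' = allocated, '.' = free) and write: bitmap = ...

after create(b) → b:[0]  free=[F............]
after append(b, 1) → b:[0, 1]  free=[FF...........]
after create(a) → a:[2], b:[0, 1]  free=[FFF..........]
after unlink(b) → a:[2]  free=[..F..........]
after append(a, 1) → a:[2, 0]  free=[F.F..........]
after unlink(a) →   free=[.............]
after create(b) → b:[0]  free=[F............]
after unlink(b) →   free=[.............]
after create(a) → a:[0]  free=[F............]
after create(b) → a:[0], b:[1]  free=[FF...........]

bitmap = FF...........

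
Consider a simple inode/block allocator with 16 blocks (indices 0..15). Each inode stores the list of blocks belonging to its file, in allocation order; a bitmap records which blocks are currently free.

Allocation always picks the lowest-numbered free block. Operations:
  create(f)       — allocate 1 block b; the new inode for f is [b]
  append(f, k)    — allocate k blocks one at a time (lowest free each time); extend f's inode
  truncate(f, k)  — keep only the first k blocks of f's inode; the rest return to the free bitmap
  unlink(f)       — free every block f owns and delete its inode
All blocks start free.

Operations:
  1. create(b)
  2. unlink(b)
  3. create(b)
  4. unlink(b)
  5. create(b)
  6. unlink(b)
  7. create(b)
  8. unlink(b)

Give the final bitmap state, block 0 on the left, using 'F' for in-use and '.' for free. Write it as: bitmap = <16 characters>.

  1. create(b)  ⇒  F...............  {b→[0]}
  2. unlink(b)  ⇒  ................  {}
  3. create(b)  ⇒  F...............  {b→[0]}
  4. unlink(b)  ⇒  ................  {}
  5. create(b)  ⇒  F...............  {b→[0]}
  6. unlink(b)  ⇒  ................  {}
  7. create(b)  ⇒  F...............  {b→[0]}
  8. unlink(b)  ⇒  ................  {}

bitmap = ................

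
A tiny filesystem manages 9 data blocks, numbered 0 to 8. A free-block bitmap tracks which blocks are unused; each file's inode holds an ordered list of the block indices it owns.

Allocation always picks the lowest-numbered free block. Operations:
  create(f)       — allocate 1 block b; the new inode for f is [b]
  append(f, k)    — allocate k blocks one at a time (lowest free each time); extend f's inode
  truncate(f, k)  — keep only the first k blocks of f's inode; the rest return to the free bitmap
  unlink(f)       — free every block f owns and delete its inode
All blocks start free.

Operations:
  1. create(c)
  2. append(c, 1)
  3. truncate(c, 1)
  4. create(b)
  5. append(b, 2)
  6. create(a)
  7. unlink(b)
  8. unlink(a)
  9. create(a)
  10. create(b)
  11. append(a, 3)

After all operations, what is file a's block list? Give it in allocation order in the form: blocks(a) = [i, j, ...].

after create(c) → c:[0]  free=[F........]
after append(c, 1) → c:[0, 1]  free=[FF.......]
after truncate(c, 1) → c:[0]  free=[F........]
after create(b) → b:[1], c:[0]  free=[FF.......]
after append(b, 2) → b:[1, 2, 3], c:[0]  free=[FFFF.....]
after create(a) → a:[4], b:[1, 2, 3], c:[0]  free=[FFFFF....]
after unlink(b) → a:[4], c:[0]  free=[F...F....]
after unlink(a) → c:[0]  free=[F........]
after create(a) → a:[1], c:[0]  free=[FF.......]
after create(b) → a:[1], b:[2], c:[0]  free=[FFF......]
after append(a, 3) → a:[1, 3, 4, 5], b:[2], c:[0]  free=[FFFFFF...]

blocks(a) = [1, 3, 4, 5]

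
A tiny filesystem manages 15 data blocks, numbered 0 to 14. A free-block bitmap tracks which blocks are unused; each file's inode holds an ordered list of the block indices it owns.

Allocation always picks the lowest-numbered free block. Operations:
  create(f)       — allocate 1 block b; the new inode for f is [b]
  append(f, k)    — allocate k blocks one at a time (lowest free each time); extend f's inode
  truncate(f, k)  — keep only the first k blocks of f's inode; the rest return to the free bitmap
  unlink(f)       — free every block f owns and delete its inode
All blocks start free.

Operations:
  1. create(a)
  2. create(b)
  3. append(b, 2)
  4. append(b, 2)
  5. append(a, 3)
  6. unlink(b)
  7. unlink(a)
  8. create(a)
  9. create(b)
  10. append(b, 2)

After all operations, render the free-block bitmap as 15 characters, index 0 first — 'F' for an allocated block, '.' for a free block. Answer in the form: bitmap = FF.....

bitmap = FFFF...........

[1] create(a) — a=0 (map F..............)
[2] create(b) — a=0 b=1 (map FF.............)
[3] append(b, 2) — a=0 b=1,2,3 (map FFFF...........)
[4] append(b, 2) — a=0 b=1,2,3,4,5 (map FFFFFF.........)
[5] append(a, 3) — a=0,6,7,8 b=1,2,3,4,5 (map FFFFFFFFF......)
[6] unlink(b) — a=0,6,7,8 (map F.....FFF......)
[7] unlink(a) —  (map ...............)
[8] create(a) — a=0 (map F..............)
[9] create(b) — a=0 b=1 (map FF.............)
[10] append(b, 2) — a=0 b=1,2,3 (map FFFF...........)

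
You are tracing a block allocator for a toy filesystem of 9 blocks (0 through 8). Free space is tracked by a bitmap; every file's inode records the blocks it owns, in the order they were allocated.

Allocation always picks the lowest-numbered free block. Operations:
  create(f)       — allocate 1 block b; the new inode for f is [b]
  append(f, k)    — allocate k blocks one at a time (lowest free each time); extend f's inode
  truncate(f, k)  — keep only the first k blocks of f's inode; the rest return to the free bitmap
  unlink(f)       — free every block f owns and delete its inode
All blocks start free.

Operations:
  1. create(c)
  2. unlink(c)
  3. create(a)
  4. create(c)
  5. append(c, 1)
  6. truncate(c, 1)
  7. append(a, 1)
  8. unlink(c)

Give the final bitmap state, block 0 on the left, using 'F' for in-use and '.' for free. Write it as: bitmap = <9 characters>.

bitmap = F.F......

create(c): bitmap=F........ | c=[0]
unlink(c): bitmap=......... | 
create(a): bitmap=F........ | a=[0]
create(c): bitmap=FF....... | a=[0] c=[1]
append(c, 1): bitmap=FFF...... | a=[0] c=[1, 2]
truncate(c, 1): bitmap=FF....... | a=[0] c=[1]
append(a, 1): bitmap=FFF...... | a=[0, 2] c=[1]
unlink(c): bitmap=F.F...... | a=[0, 2]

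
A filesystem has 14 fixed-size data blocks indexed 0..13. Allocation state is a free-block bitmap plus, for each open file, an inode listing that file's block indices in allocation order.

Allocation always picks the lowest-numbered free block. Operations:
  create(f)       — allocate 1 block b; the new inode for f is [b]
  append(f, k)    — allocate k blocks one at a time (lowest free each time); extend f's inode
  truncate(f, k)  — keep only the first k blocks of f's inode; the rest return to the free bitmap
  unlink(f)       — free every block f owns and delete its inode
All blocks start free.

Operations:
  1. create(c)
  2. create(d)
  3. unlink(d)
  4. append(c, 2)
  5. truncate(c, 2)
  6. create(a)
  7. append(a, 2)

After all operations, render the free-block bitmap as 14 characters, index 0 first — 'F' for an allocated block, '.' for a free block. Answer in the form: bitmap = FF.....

after create(c) → c:[0]  free=[F.............]
after create(d) → c:[0], d:[1]  free=[FF............]
after unlink(d) → c:[0]  free=[F.............]
after append(c, 2) → c:[0, 1, 2]  free=[FFF...........]
after truncate(c, 2) → c:[0, 1]  free=[FF............]
after create(a) → a:[2], c:[0, 1]  free=[FFF...........]
after append(a, 2) → a:[2, 3, 4], c:[0, 1]  free=[FFFFF.........]

bitmap = FFFFF.........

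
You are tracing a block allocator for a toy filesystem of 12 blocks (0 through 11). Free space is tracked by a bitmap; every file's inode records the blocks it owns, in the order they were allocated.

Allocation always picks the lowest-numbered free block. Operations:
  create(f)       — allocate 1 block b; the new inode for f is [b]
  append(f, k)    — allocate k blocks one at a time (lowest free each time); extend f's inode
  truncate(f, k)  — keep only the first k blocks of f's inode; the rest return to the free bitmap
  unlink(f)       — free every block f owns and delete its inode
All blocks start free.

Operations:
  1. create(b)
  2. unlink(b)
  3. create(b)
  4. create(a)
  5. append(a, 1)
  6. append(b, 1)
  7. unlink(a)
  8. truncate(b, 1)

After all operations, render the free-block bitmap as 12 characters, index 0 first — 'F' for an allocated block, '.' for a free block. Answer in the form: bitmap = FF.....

bitmap = F...........

  1. create(b)  ⇒  F...........  {b→[0]}
  2. unlink(b)  ⇒  ............  {}
  3. create(b)  ⇒  F...........  {b→[0]}
  4. create(a)  ⇒  FF..........  {a→[1]; b→[0]}
  5. append(a, 1)  ⇒  FFF.........  {a→[1, 2]; b→[0]}
  6. append(b, 1)  ⇒  FFFF........  {a→[1, 2]; b→[0, 3]}
  7. unlink(a)  ⇒  F..F........  {b→[0, 3]}
  8. truncate(b, 1)  ⇒  F...........  {b→[0]}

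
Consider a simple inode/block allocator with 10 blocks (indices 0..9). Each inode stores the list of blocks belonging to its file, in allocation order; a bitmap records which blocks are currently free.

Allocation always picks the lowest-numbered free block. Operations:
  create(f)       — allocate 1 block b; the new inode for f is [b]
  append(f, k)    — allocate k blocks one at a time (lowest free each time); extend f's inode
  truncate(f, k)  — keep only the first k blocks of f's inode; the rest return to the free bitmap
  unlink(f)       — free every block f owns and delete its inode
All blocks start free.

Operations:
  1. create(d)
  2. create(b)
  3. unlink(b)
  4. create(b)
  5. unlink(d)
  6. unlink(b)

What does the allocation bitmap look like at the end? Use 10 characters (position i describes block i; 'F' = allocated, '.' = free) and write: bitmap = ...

[1] create(d) — d=0 (map F.........)
[2] create(b) — b=1 d=0 (map FF........)
[3] unlink(b) — d=0 (map F.........)
[4] create(b) — b=1 d=0 (map FF........)
[5] unlink(d) — b=1 (map .F........)
[6] unlink(b) —  (map ..........)

bitmap = ..........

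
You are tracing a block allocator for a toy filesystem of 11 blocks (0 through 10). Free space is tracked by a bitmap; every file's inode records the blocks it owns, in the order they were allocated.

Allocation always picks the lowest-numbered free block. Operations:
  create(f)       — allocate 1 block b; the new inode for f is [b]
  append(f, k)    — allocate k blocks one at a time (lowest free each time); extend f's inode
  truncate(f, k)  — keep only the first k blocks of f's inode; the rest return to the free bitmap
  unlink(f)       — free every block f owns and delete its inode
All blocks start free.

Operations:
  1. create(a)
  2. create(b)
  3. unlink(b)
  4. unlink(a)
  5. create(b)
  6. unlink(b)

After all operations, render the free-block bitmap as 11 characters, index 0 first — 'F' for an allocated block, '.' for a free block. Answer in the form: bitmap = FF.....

  1. create(a)  ⇒  F..........  {a→[0]}
  2. create(b)  ⇒  FF.........  {a→[0]; b→[1]}
  3. unlink(b)  ⇒  F..........  {a→[0]}
  4. unlink(a)  ⇒  ...........  {}
  5. create(b)  ⇒  F..........  {b→[0]}
  6. unlink(b)  ⇒  ...........  {}

bitmap = ...........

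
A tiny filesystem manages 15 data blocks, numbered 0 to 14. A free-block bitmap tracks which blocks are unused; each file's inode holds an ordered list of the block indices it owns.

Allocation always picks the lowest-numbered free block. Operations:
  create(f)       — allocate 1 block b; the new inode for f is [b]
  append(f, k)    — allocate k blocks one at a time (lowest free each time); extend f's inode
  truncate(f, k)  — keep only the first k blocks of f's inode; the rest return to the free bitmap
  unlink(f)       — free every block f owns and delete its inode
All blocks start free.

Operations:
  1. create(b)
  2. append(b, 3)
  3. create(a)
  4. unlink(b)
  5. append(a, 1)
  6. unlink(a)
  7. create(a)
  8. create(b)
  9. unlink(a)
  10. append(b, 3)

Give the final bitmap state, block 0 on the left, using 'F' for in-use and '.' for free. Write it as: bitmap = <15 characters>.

bitmap = FFFF...........

  1. create(b)  ⇒  F..............  {b→[0]}
  2. append(b, 3)  ⇒  FFFF...........  {b→[0, 1, 2, 3]}
  3. create(a)  ⇒  FFFFF..........  {a→[4]; b→[0, 1, 2, 3]}
  4. unlink(b)  ⇒  ....F..........  {a→[4]}
  5. append(a, 1)  ⇒  F...F..........  {a→[4, 0]}
  6. unlink(a)  ⇒  ...............  {}
  7. create(a)  ⇒  F..............  {a→[0]}
  8. create(b)  ⇒  FF.............  {a→[0]; b→[1]}
  9. unlink(a)  ⇒  .F.............  {b→[1]}
  10. append(b, 3)  ⇒  FFFF...........  {b→[1, 0, 2, 3]}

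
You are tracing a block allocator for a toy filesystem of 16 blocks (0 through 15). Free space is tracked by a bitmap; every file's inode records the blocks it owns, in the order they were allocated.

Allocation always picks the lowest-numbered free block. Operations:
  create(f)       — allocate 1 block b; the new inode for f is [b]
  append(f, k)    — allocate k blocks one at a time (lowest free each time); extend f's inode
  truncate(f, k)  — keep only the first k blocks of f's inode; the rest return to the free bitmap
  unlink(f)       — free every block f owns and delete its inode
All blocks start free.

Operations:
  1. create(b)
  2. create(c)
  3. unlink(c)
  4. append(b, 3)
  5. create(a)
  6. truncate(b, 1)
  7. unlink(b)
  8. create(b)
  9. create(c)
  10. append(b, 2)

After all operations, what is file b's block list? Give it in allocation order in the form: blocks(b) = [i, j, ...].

blocks(b) = [0, 2, 3]

create(b): bitmap=F............... | b=[0]
create(c): bitmap=FF.............. | b=[0] c=[1]
unlink(c): bitmap=F............... | b=[0]
append(b, 3): bitmap=FFFF............ | b=[0, 1, 2, 3]
create(a): bitmap=FFFFF........... | a=[4] b=[0, 1, 2, 3]
truncate(b, 1): bitmap=F...F........... | a=[4] b=[0]
unlink(b): bitmap=....F........... | a=[4]
create(b): bitmap=F...F........... | a=[4] b=[0]
create(c): bitmap=FF..F........... | a=[4] b=[0] c=[1]
append(b, 2): bitmap=FFFFF........... | a=[4] b=[0, 2, 3] c=[1]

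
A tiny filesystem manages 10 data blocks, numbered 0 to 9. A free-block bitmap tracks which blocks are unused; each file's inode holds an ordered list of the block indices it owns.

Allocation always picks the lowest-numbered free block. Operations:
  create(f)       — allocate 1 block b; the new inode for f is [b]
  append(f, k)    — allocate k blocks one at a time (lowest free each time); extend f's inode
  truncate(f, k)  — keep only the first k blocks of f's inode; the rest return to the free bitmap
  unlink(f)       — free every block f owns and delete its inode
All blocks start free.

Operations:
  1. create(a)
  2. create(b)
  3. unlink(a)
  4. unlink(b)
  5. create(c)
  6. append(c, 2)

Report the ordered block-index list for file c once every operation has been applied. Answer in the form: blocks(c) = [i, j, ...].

after create(a) → a:[0]  free=[F.........]
after create(b) → a:[0], b:[1]  free=[FF........]
after unlink(a) → b:[1]  free=[.F........]
after unlink(b) →   free=[..........]
after create(c) → c:[0]  free=[F.........]
after append(c, 2) → c:[0, 1, 2]  free=[FFF.......]

blocks(c) = [0, 1, 2]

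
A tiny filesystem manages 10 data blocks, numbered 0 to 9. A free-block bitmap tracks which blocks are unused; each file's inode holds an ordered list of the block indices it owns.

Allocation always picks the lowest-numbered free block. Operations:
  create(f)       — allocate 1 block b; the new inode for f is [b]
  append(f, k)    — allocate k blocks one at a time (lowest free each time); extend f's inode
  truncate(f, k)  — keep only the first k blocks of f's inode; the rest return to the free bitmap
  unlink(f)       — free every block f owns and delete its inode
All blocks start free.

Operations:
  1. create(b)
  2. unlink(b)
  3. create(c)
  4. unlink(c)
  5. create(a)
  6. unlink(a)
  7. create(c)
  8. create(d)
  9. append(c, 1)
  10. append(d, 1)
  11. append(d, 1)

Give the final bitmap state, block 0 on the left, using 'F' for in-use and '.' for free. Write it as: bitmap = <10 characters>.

create(b): bitmap=F......... | b=[0]
unlink(b): bitmap=.......... | 
create(c): bitmap=F......... | c=[0]
unlink(c): bitmap=.......... | 
create(a): bitmap=F......... | a=[0]
unlink(a): bitmap=.......... | 
create(c): bitmap=F......... | c=[0]
create(d): bitmap=FF........ | c=[0] d=[1]
append(c, 1): bitmap=FFF....... | c=[0, 2] d=[1]
append(d, 1): bitmap=FFFF...... | c=[0, 2] d=[1, 3]
append(d, 1): bitmap=FFFFF..... | c=[0, 2] d=[1, 3, 4]

bitmap = FFFFF.....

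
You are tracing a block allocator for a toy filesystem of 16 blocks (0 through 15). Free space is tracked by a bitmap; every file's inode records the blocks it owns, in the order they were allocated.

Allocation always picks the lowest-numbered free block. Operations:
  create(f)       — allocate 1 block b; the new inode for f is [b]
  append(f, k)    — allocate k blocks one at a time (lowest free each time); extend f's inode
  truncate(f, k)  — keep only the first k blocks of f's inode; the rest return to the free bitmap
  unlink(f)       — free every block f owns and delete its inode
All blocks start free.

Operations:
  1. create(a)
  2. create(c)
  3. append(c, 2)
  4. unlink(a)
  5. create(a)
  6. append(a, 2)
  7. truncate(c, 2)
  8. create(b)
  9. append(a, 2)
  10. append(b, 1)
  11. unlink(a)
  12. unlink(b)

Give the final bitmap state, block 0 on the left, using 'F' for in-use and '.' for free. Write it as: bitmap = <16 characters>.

bitmap = .FF.............

create(a): bitmap=F............... | a=[0]
create(c): bitmap=FF.............. | a=[0] c=[1]
append(c, 2): bitmap=FFFF............ | a=[0] c=[1, 2, 3]
unlink(a): bitmap=.FFF............ | c=[1, 2, 3]
create(a): bitmap=FFFF............ | a=[0] c=[1, 2, 3]
append(a, 2): bitmap=FFFFFF.......... | a=[0, 4, 5] c=[1, 2, 3]
truncate(c, 2): bitmap=FFF.FF.......... | a=[0, 4, 5] c=[1, 2]
create(b): bitmap=FFFFFF.......... | a=[0, 4, 5] b=[3] c=[1, 2]
append(a, 2): bitmap=FFFFFFFF........ | a=[0, 4, 5, 6, 7] b=[3] c=[1, 2]
append(b, 1): bitmap=FFFFFFFFF....... | a=[0, 4, 5, 6, 7] b=[3, 8] c=[1, 2]
unlink(a): bitmap=.FFF....F....... | b=[3, 8] c=[1, 2]
unlink(b): bitmap=.FF............. | c=[1, 2]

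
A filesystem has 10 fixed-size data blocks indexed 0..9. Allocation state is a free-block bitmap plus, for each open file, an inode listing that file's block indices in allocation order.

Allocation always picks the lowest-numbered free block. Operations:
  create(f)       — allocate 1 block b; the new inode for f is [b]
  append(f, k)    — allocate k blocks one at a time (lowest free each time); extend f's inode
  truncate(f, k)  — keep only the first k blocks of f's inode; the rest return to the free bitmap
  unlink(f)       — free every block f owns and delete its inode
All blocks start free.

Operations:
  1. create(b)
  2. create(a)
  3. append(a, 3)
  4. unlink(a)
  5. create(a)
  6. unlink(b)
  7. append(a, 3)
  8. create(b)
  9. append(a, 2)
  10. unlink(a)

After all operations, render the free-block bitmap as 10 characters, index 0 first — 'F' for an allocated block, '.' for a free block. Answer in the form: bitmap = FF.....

[1] create(b) — b=0 (map F.........)
[2] create(a) — a=1 b=0 (map FF........)
[3] append(a, 3) — a=1,2,3,4 b=0 (map FFFFF.....)
[4] unlink(a) — b=0 (map F.........)
[5] create(a) — a=1 b=0 (map FF........)
[6] unlink(b) — a=1 (map .F........)
[7] append(a, 3) — a=1,0,2,3 (map FFFF......)
[8] create(b) — a=1,0,2,3 b=4 (map FFFFF.....)
[9] append(a, 2) — a=1,0,2,3,5,6 b=4 (map FFFFFFF...)
[10] unlink(a) — b=4 (map ....F.....)

bitmap = ....F.....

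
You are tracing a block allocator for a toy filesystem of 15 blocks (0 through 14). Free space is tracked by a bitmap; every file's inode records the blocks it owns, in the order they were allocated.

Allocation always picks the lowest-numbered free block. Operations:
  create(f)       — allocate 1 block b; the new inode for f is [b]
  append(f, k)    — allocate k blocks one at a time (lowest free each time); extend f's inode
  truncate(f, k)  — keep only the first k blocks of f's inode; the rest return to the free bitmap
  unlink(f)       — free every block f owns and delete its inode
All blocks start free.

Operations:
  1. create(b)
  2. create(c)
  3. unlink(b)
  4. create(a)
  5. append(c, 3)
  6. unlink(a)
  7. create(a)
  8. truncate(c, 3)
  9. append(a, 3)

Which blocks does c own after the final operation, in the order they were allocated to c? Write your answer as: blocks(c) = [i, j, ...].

blocks(c) = [1, 2, 3]

  1. create(b)  ⇒  F..............  {b→[0]}
  2. create(c)  ⇒  FF.............  {b→[0]; c→[1]}
  3. unlink(b)  ⇒  .F.............  {c→[1]}
  4. create(a)  ⇒  FF.............  {a→[0]; c→[1]}
  5. append(c, 3)  ⇒  FFFFF..........  {a→[0]; c→[1, 2, 3, 4]}
  6. unlink(a)  ⇒  .FFFF..........  {c→[1, 2, 3, 4]}
  7. create(a)  ⇒  FFFFF..........  {a→[0]; c→[1, 2, 3, 4]}
  8. truncate(c, 3)  ⇒  FFFF...........  {a→[0]; c→[1, 2, 3]}
  9. append(a, 3)  ⇒  FFFFFFF........  {a→[0, 4, 5, 6]; c→[1, 2, 3]}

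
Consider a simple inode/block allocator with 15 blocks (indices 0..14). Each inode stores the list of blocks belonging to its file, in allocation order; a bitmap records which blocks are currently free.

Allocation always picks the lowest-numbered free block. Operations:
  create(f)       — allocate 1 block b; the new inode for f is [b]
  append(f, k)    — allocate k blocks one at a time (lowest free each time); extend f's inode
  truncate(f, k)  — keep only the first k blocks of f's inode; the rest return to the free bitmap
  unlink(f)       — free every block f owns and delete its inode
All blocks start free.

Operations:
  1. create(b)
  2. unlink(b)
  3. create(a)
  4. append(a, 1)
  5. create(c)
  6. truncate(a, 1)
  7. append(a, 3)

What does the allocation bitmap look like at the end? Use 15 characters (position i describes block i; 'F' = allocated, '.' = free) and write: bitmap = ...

bitmap = FFFFF..........

[1] create(b) — b=0 (map F..............)
[2] unlink(b) —  (map ...............)
[3] create(a) — a=0 (map F..............)
[4] append(a, 1) — a=0,1 (map FF.............)
[5] create(c) — a=0,1 c=2 (map FFF............)
[6] truncate(a, 1) — a=0 c=2 (map F.F............)
[7] append(a, 3) — a=0,1,3,4 c=2 (map FFFFF..........)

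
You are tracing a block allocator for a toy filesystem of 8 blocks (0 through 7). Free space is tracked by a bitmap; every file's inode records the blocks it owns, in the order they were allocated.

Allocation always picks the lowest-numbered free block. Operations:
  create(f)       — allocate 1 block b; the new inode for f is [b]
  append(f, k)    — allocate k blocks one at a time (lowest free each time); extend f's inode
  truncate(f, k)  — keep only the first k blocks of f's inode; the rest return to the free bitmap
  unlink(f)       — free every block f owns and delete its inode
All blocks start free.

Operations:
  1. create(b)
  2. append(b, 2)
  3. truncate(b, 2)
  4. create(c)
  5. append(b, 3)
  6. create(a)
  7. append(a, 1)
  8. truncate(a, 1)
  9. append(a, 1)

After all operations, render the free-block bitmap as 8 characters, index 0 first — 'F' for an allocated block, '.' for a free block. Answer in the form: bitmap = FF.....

bitmap = FFFFFFFF

create(b): bitmap=F....... | b=[0]
append(b, 2): bitmap=FFF..... | b=[0, 1, 2]
truncate(b, 2): bitmap=FF...... | b=[0, 1]
create(c): bitmap=FFF..... | b=[0, 1] c=[2]
append(b, 3): bitmap=FFFFFF.. | b=[0, 1, 3, 4, 5] c=[2]
create(a): bitmap=FFFFFFF. | a=[6] b=[0, 1, 3, 4, 5] c=[2]
append(a, 1): bitmap=FFFFFFFF | a=[6, 7] b=[0, 1, 3, 4, 5] c=[2]
truncate(a, 1): bitmap=FFFFFFF. | a=[6] b=[0, 1, 3, 4, 5] c=[2]
append(a, 1): bitmap=FFFFFFFF | a=[6, 7] b=[0, 1, 3, 4, 5] c=[2]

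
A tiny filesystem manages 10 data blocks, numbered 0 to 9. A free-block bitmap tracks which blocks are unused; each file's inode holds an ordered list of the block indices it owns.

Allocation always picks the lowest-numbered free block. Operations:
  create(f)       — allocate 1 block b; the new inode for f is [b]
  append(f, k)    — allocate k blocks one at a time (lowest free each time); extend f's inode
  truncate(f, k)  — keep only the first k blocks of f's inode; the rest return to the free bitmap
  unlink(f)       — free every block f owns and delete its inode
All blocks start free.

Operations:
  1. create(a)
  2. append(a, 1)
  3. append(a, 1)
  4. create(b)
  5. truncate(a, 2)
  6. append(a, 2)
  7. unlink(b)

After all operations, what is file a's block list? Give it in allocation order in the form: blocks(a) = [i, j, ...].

[1] create(a) — a=0 (map F.........)
[2] append(a, 1) — a=0,1 (map FF........)
[3] append(a, 1) — a=0,1,2 (map FFF.......)
[4] create(b) — a=0,1,2 b=3 (map FFFF......)
[5] truncate(a, 2) — a=0,1 b=3 (map FF.F......)
[6] append(a, 2) — a=0,1,2,4 b=3 (map FFFFF.....)
[7] unlink(b) — a=0,1,2,4 (map FFF.F.....)

blocks(a) = [0, 1, 2, 4]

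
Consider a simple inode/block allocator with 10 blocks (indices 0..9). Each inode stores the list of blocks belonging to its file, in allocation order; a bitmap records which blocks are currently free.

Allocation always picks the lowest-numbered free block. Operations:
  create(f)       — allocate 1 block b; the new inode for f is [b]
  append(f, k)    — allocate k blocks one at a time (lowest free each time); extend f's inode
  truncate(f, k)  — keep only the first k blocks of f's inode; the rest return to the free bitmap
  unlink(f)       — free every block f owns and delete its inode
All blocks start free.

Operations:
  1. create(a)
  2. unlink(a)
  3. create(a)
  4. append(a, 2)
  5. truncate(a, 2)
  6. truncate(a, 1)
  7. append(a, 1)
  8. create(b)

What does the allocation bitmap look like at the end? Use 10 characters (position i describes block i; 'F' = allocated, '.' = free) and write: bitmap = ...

bitmap = FFF.......

[1] create(a) — a=0 (map F.........)
[2] unlink(a) —  (map ..........)
[3] create(a) — a=0 (map F.........)
[4] append(a, 2) — a=0,1,2 (map FFF.......)
[5] truncate(a, 2) — a=0,1 (map FF........)
[6] truncate(a, 1) — a=0 (map F.........)
[7] append(a, 1) — a=0,1 (map FF........)
[8] create(b) — a=0,1 b=2 (map FFF.......)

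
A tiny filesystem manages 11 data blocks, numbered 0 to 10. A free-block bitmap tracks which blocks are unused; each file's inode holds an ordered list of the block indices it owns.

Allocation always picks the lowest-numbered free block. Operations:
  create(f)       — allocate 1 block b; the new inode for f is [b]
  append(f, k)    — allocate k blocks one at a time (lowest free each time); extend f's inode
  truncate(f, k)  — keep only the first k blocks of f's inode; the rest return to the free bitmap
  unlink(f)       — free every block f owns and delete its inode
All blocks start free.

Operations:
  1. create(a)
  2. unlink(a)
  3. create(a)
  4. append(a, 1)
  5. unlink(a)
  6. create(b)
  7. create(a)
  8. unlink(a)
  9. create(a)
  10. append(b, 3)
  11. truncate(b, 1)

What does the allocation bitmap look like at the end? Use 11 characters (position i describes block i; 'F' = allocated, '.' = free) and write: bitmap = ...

bitmap = FF.........

  1. create(a)  ⇒  F..........  {a→[0]}
  2. unlink(a)  ⇒  ...........  {}
  3. create(a)  ⇒  F..........  {a→[0]}
  4. append(a, 1)  ⇒  FF.........  {a→[0, 1]}
  5. unlink(a)  ⇒  ...........  {}
  6. create(b)  ⇒  F..........  {b→[0]}
  7. create(a)  ⇒  FF.........  {a→[1]; b→[0]}
  8. unlink(a)  ⇒  F..........  {b→[0]}
  9. create(a)  ⇒  FF.........  {a→[1]; b→[0]}
  10. append(b, 3)  ⇒  FFFFF......  {a→[1]; b→[0, 2, 3, 4]}
  11. truncate(b, 1)  ⇒  FF.........  {a→[1]; b→[0]}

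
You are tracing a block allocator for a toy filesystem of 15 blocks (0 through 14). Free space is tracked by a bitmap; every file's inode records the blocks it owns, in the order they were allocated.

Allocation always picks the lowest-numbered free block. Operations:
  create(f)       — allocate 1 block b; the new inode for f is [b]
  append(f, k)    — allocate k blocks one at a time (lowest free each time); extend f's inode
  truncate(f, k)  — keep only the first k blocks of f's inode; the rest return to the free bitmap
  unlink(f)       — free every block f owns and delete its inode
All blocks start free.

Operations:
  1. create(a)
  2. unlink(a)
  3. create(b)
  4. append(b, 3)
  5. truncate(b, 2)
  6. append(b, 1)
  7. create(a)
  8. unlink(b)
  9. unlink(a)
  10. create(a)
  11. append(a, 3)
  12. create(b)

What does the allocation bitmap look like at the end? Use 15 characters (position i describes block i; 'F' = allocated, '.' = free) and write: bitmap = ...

after create(a) → a:[0]  free=[F..............]
after unlink(a) →   free=[...............]
after create(b) → b:[0]  free=[F..............]
after append(b, 3) → b:[0, 1, 2, 3]  free=[FFFF...........]
after truncate(b, 2) → b:[0, 1]  free=[FF.............]
after append(b, 1) → b:[0, 1, 2]  free=[FFF............]
after create(a) → a:[3], b:[0, 1, 2]  free=[FFFF...........]
after unlink(b) → a:[3]  free=[...F...........]
after unlink(a) →   free=[...............]
after create(a) → a:[0]  free=[F..............]
after append(a, 3) → a:[0, 1, 2, 3]  free=[FFFF...........]
after create(b) → a:[0, 1, 2, 3], b:[4]  free=[FFFFF..........]

bitmap = FFFFF..........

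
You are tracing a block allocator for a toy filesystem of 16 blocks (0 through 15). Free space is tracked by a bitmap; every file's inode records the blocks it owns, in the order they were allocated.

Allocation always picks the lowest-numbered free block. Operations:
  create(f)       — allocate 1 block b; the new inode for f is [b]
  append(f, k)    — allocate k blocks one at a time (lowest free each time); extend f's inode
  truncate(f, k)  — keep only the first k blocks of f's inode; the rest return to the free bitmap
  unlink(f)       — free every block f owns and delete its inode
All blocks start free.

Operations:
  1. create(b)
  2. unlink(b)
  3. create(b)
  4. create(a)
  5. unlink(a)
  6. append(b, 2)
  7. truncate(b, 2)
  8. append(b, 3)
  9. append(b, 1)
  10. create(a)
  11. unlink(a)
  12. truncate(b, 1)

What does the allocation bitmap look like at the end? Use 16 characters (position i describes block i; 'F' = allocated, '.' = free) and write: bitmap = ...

create(b): bitmap=F............... | b=[0]
unlink(b): bitmap=................ | 
create(b): bitmap=F............... | b=[0]
create(a): bitmap=FF.............. | a=[1] b=[0]
unlink(a): bitmap=F............... | b=[0]
append(b, 2): bitmap=FFF............. | b=[0, 1, 2]
truncate(b, 2): bitmap=FF.............. | b=[0, 1]
append(b, 3): bitmap=FFFFF........... | b=[0, 1, 2, 3, 4]
append(b, 1): bitmap=FFFFFF.......... | b=[0, 1, 2, 3, 4, 5]
create(a): bitmap=FFFFFFF......... | a=[6] b=[0, 1, 2, 3, 4, 5]
unlink(a): bitmap=FFFFFF.......... | b=[0, 1, 2, 3, 4, 5]
truncate(b, 1): bitmap=F............... | b=[0]

bitmap = F...............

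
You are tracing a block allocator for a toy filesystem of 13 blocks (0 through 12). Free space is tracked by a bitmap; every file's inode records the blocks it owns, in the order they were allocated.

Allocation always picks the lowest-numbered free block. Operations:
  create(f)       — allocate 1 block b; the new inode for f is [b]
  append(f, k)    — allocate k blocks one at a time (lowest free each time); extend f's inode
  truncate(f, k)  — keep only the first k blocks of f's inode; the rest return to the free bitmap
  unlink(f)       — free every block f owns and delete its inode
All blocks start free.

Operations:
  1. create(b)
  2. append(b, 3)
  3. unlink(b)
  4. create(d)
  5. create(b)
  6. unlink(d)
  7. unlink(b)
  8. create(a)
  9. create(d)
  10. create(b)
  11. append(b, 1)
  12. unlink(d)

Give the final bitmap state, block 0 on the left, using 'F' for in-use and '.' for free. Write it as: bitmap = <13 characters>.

bitmap = F.FF.........

  1. create(b)  ⇒  F............  {b→[0]}
  2. append(b, 3)  ⇒  FFFF.........  {b→[0, 1, 2, 3]}
  3. unlink(b)  ⇒  .............  {}
  4. create(d)  ⇒  F............  {d→[0]}
  5. create(b)  ⇒  FF...........  {b→[1]; d→[0]}
  6. unlink(d)  ⇒  .F...........  {b→[1]}
  7. unlink(b)  ⇒  .............  {}
  8. create(a)  ⇒  F............  {a→[0]}
  9. create(d)  ⇒  FF...........  {a→[0]; d→[1]}
  10. create(b)  ⇒  FFF..........  {a→[0]; b→[2]; d→[1]}
  11. append(b, 1)  ⇒  FFFF.........  {a→[0]; b→[2, 3]; d→[1]}
  12. unlink(d)  ⇒  F.FF.........  {a→[0]; b→[2, 3]}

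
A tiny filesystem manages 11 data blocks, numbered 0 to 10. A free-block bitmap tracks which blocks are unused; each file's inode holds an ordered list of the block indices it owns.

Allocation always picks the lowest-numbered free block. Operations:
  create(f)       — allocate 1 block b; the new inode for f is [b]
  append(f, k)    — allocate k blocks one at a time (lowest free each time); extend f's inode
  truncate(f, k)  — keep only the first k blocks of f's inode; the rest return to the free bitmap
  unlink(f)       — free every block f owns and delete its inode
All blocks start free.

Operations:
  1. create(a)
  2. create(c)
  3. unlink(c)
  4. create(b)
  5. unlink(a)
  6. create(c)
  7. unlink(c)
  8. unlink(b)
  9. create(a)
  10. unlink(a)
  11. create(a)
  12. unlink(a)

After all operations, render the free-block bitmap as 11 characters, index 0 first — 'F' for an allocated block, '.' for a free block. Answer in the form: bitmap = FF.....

bitmap = ...........

create(a): bitmap=F.......... | a=[0]
create(c): bitmap=FF......... | a=[0] c=[1]
unlink(c): bitmap=F.......... | a=[0]
create(b): bitmap=FF......... | a=[0] b=[1]
unlink(a): bitmap=.F......... | b=[1]
create(c): bitmap=FF......... | b=[1] c=[0]
unlink(c): bitmap=.F......... | b=[1]
unlink(b): bitmap=........... | 
create(a): bitmap=F.......... | a=[0]
unlink(a): bitmap=........... | 
create(a): bitmap=F.......... | a=[0]
unlink(a): bitmap=........... | 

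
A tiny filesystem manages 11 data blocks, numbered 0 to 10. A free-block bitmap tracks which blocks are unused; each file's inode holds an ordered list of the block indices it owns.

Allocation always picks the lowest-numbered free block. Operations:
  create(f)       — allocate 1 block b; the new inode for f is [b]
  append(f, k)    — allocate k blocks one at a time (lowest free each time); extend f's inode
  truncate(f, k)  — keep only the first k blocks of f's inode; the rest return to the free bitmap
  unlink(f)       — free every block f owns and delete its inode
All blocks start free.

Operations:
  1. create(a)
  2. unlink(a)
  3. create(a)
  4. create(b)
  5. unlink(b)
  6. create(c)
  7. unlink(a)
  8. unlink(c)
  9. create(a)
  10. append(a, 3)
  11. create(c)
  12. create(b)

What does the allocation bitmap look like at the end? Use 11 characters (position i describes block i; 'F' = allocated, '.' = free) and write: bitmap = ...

  1. create(a)  ⇒  F..........  {a→[0]}
  2. unlink(a)  ⇒  ...........  {}
  3. create(a)  ⇒  F..........  {a→[0]}
  4. create(b)  ⇒  FF.........  {a→[0]; b→[1]}
  5. unlink(b)  ⇒  F..........  {a→[0]}
  6. create(c)  ⇒  FF.........  {a→[0]; c→[1]}
  7. unlink(a)  ⇒  .F.........  {c→[1]}
  8. unlink(c)  ⇒  ...........  {}
  9. create(a)  ⇒  F..........  {a→[0]}
  10. append(a, 3)  ⇒  FFFF.......  {a→[0, 1, 2, 3]}
  11. create(c)  ⇒  FFFFF......  {a→[0, 1, 2, 3]; c→[4]}
  12. create(b)  ⇒  FFFFFF.....  {a→[0, 1, 2, 3]; b→[5]; c→[4]}

bitmap = FFFFFF.....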